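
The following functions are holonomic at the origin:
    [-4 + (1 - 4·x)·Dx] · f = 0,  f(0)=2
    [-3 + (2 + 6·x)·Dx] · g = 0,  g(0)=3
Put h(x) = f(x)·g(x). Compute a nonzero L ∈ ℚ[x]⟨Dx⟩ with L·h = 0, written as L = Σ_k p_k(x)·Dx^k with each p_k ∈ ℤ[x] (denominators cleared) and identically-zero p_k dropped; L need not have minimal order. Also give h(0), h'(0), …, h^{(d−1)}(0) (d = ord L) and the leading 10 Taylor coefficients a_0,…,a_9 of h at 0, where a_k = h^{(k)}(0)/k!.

L = (11 + 12·x) + (-2 + 2·x + 24·x^2)·Dx  (order 1).
h: a_k = 6, 33, 501/4, 4089/8, 129633/64, 1042167/128, 16628745/512, 133246473/1024, 8519330265/16384, 68196862155/32768, …
ICs: h(0) = 6.

f: a_k = 2, 8, 32, 128, 512, 2048, 8192, 32768, 131072, 524288, …
g: a_k = 3, 9/2, -27/8, 81/16, -1215/128, 5103/256, -45927/1024, 216513/2048, -8444007/32768, 42220035/65536, …
f·g: L₀ = L_f ⊗_s L_g, ord ≤ 1·1.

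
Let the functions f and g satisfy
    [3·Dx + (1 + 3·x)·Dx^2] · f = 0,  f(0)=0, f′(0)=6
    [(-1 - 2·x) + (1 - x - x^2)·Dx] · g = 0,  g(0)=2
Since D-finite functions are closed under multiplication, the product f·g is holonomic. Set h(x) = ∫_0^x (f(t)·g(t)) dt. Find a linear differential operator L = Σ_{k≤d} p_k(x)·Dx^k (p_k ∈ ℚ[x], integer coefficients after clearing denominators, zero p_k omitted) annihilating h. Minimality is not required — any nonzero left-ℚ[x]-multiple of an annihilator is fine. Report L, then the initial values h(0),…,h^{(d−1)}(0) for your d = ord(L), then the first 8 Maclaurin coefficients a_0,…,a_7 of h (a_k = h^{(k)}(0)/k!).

f: a_k = 0, 6, -9, 18, -81/2, 486/5, -243, 4374/7, …
g: a_k = 2, 2, 4, 6, 10, 16, 26, 42, …
h₀=f·g: eliminate ⇒ L₀, order ≤ 2·1.
Integrate: L := L₀·Dx.
L = (5 + 12·x)·Dx + (-1 + 13·x + 15·x^2)·Dx^2 + (-1 - 2·x + 4·x^2 + 3·x^3)·Dx^3  (order 3).
h: a_k = 0, 0, 6, -2, 21/2, -9, 319/10, -1698/35, …
ICs: h(0) = 0, h′(0) = 0, h′′(0) = 12.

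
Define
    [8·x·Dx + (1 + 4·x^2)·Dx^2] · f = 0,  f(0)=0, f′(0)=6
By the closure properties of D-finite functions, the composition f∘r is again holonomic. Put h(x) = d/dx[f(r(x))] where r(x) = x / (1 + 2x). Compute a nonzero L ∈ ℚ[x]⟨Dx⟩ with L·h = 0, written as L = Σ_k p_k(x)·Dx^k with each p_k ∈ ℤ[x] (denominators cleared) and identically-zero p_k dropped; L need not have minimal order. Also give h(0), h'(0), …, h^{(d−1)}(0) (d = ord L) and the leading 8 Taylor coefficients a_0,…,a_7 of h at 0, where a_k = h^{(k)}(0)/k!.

L = (4 + 16·x) + (1 + 4·x + 8·x^2)·Dx  (order 1).
h: a_k = 6, -24, 48, 0, -384, 1536, -3072, 0, …
ICs: h(0) = 6.

f: a_k = 0, 6, 0, -8, 0, 96/5, 0, -384/7, …
h₀=f(r): pull back L_f along r ⇒ L₀.
h=h₀': d/dx-closure on L₀ ⇒ L.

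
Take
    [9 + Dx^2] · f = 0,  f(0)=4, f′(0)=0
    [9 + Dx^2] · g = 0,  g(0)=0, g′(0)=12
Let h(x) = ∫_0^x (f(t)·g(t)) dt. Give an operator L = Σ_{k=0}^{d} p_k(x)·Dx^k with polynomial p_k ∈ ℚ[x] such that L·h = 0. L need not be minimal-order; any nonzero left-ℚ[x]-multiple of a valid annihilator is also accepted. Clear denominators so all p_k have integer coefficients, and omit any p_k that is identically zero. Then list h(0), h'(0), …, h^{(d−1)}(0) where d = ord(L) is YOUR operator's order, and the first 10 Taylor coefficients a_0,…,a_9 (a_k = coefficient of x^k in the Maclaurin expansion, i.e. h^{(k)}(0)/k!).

L = 36·Dx^2 + Dx^4  (order 4).
h: a_k = 0, 0, 24, 0, -72, 0, 432/5, 0, -1944/35, 0, …
ICs: h(0) = 0, h′(0) = 0, h′′(0) = 48, h′′′(0) = 0.

f: a_k = 4, 0, -18, 0, 27/2, 0, -81/20, 0, 729/1120, 0, …
g: a_k = 0, 12, 0, -18, 0, 81/10, 0, -243/140, 0, 243/1120, …
Product ⇒ symmetric product L₀, ord ≤ 4.
∫: right-multiply L₀ by Dx.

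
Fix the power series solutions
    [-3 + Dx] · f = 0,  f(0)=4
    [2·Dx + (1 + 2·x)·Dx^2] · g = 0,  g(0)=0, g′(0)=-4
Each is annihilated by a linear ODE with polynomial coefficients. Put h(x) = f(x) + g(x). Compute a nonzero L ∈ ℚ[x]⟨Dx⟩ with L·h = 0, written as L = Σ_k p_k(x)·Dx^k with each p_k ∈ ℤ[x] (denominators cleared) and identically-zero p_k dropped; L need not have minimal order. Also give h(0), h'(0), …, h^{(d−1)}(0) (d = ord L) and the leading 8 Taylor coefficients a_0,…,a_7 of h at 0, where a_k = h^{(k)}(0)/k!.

f: a_k = 4, 12, 18, 18, 27/2, 81/10, 81/20, 243/140, …
g: a_k = 0, -4, 4, -16/3, 8, -64/5, 64/3, -256/7, …
Sum ⇒ L₀ = lclm(L_f,L_g) in ℚ(x)⟨Dx⟩.
L = (-42 - 36·x)·Dx + (-1 - 36·x - 36·x^2)·Dx^2 + (5 + 16·x + 12·x^2)·Dx^3  (order 3).
h: a_k = 4, 8, 22, 38/3, 43/2, -47/10, 1523/60, -4877/140, …
ICs: h(0) = 4, h′(0) = 8, h′′(0) = 44.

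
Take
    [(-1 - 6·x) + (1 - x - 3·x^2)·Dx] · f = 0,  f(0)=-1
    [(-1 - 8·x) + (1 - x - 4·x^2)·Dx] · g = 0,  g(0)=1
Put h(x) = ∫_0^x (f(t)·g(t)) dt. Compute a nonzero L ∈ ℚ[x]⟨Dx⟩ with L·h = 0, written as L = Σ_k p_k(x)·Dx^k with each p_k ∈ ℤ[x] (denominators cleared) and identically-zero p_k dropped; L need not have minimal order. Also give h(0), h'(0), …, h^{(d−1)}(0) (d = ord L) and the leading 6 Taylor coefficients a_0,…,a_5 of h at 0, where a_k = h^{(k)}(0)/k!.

L = (-2 - 12·x + 21·x^2 + 48·x^3)·Dx + (1 - 2·x - 6·x^2 + 7·x^3 + 12·x^4)·Dx^2  (order 2).
h: a_k = 0, -1, -1, -10/3, -25/4, -84/5, …
ICs: h(0) = 0, h′(0) = -1.

f: a_k = -1, -1, -4, -7, -19, -40, …
g: a_k = 1, 1, 5, 9, 29, 65, …
Sym-product of L_f,L_g gives L₀ (≤ ord 1).
∫: right-multiply L₀ by Dx.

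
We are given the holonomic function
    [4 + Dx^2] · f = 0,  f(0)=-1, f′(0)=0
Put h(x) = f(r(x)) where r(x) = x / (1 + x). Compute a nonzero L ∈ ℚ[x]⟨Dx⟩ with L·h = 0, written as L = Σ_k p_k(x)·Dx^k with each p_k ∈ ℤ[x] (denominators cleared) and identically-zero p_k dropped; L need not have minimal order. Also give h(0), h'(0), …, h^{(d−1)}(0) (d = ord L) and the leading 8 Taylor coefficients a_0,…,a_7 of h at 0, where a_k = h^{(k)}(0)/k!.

f: a_k = -1, 0, 2, 0, -2/3, 0, 4/45, 0, …
f∘r: x↦r, Dx↦Dx/r' in L_f ⇒ L₀.
L = 4 + (2 + 6·x + 6·x^2 + 2·x^3)·Dx + (1 + 4·x + 6·x^2 + 4·x^3 + x^4)·Dx^2  (order 2).
h: a_k = -1, 0, 2, -4, 16/3, -16/3, 154/45, 4/5, …
ICs: h(0) = -1, h′(0) = 0.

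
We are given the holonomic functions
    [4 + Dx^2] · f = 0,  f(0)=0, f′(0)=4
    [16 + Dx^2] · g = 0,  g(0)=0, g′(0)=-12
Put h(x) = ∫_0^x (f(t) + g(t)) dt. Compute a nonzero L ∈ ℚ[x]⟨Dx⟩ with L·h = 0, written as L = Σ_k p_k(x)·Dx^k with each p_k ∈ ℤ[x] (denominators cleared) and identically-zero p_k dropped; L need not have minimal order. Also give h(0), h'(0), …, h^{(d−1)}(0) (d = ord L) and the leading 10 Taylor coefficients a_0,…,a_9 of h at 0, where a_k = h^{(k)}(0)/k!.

L = 64·Dx + 20·Dx^3 + Dx^5  (order 5).
h: a_k = 0, 0, -4, 0, 22/3, 0, -188/45, 0, 382/315, 0, …
ICs: h(0) = 0, h′(0) = 0, h′′(0) = -8, h′′′(0) = 0, h′′′′(0) = 176.

f: a_k = 0, 4, 0, -8/3, 0, 8/15, 0, -16/315, 0, 8/2835, …
g: a_k = 0, -12, 0, 32, 0, -128/5, 0, 1024/105, 0, -2048/945, …
f+g: L₀ = lclm(L_f,L_g), ord ≤ 2+2.
h=∫₀ˣh₀: take L = L₀·Dx.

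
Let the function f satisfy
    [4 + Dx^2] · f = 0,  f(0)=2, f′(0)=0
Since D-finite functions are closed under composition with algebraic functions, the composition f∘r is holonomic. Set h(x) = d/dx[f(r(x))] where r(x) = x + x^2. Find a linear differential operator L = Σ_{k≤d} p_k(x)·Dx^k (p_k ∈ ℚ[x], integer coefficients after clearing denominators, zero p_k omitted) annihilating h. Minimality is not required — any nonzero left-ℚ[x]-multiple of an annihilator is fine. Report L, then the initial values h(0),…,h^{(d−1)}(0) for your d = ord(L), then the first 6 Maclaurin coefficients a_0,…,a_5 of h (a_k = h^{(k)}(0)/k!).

f: a_k = 2, 0, -4, 0, 4/3, 0, …
Substitute x→r, Dx→(1/r')Dx; clear ⇒ L₀.
h₀' ⇒ L via d/dx closure of L₀.
L = (16 + 32·x + 96·x^2 + 128·x^3 + 64·x^4) + (-6 - 12·x)·Dx + (1 + 4·x + 4·x^2)·Dx^2  (order 2).
h: a_k = 0, -8, -24, -32/3, 80/3, 704/15, …
ICs: h(0) = 0, h′(0) = -8.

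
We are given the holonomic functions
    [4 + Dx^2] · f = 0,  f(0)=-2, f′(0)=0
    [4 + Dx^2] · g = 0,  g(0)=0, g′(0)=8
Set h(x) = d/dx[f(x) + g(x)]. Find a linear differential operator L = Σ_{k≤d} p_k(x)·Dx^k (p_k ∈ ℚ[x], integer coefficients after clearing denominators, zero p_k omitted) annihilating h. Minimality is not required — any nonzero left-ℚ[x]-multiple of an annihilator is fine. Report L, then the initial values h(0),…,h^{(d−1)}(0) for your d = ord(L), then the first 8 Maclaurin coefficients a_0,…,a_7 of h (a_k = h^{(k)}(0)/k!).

L = 4 + Dx^2  (order 2).
h: a_k = 8, 8, -16, -16/3, 16/3, 16/15, -32/45, -32/315, …
ICs: h(0) = 8, h′(0) = 8.

f: a_k = -2, 0, 4, 0, -4/3, 0, 8/45, 0, …
g: a_k = 0, 8, 0, -16/3, 0, 16/15, 0, -32/315, …
L₀ := lclm(L_f,L_g); ord L₀ ≤ 2+2.
Derive L from L₀ (diff closure).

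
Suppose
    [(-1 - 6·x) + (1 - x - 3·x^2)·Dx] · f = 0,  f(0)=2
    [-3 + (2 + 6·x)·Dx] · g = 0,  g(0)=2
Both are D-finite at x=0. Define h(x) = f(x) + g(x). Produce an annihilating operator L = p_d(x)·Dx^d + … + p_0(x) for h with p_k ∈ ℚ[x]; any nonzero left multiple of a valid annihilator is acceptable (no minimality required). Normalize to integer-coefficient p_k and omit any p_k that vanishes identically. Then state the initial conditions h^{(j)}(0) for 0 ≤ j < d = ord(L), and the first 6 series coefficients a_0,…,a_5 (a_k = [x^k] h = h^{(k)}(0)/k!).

f: a_k = 2, 2, 8, 14, 38, 80, …
g: a_k = 2, 3, -9/4, 27/8, -405/64, 1701/128, …
h₀=f+g: left-lcm gives L₀, ord ≤ 2.
L = (-57 - 297·x - 567·x^2 - 810·x^3) + (41 + 246·x + 891·x^2 + 1998·x^3 + 2025·x^4)·Dx + (2 - 38·x - 186·x^2 + 54·x^3 + 918·x^4 + 810·x^5)·Dx^2  (order 2).
h: a_k = 4, 5, 23/4, 139/8, 2027/64, 11941/128, …
ICs: h(0) = 4, h′(0) = 5.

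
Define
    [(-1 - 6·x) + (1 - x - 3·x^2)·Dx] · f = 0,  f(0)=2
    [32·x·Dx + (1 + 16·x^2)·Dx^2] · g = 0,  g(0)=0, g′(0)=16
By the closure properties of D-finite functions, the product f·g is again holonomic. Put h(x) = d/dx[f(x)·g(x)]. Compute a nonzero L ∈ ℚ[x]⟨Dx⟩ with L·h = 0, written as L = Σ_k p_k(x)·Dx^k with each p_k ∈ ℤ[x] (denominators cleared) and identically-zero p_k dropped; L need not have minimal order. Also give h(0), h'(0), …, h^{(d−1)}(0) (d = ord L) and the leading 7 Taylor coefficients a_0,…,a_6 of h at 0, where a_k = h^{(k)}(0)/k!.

f: a_k = 2, 2, 8, 14, 38, 80, 194, …
g: a_k = 0, 16, 0, -256/3, 0, 4096/5, 0, …
L₀ := L_f ⊗_s L_g (sym. prod.), ord ≤ 2.
h=h₀': d/dx-closure on L₀ ⇒ L.
L = (-74 + 8736·x^2 + 18432·x^3 + 82944·x^4) + (25 + 182·x - 48·x^2 + 96·x^3 + 18432·x^4 + 55296·x^5)·Dx + (-3 - 13·x - 167·x^2 - 16·x^3 - 1472·x^4 + 3072·x^5 + 6912·x^6)·Dx^2  (order 2).
h: a_k = 32, 64, -128, 640/3, 23456/3, 51712/5, -1292512/15, …
ICs: h(0) = 32, h′(0) = 64.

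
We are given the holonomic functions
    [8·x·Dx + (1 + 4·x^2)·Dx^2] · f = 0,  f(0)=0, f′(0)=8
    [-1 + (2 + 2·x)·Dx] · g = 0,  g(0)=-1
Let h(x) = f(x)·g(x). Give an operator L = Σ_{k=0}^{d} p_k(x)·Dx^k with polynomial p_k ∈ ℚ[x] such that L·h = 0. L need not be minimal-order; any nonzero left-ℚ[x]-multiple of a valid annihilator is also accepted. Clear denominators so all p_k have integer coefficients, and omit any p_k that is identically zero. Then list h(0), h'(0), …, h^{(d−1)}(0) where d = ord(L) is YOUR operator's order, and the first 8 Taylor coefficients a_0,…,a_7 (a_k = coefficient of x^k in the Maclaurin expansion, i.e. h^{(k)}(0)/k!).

f: a_k = 0, 8, 0, -32/3, 0, 128/5, 0, -512/7, …
g: a_k = -1, -1/2, 1/8, -1/16, 5/128, -7/256, 21/1024, -33/2048, …
Product ⇒ symmetric product L₀, ord ≤ 2.
L = (3 - 16·x - 4·x^2) + (-4 + 28·x + 48·x^2 + 16·x^3)·Dx + (4 + 8·x + 20·x^2 + 32·x^3 + 16·x^4)·Dx^2  (order 2).
h: a_k = 0, -8, -4, 35/3, 29/6, -6389/240, -5929/480, 1022653/13440, …
ICs: h(0) = 0, h′(0) = -8.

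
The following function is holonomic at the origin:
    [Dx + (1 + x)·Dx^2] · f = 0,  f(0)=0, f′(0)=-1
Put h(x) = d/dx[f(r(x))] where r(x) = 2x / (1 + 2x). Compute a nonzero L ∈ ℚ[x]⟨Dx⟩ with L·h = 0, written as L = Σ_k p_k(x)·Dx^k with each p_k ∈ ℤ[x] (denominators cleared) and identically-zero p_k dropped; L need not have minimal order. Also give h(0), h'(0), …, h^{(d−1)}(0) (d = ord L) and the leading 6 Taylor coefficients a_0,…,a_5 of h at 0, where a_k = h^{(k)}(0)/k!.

L = (6 + 16·x) + (1 + 6·x + 8·x^2)·Dx  (order 1).
h: a_k = -2, 12, -56, 240, -992, 4032, …
ICs: h(0) = -2.

f: a_k = 0, -1, 1/2, -1/3, 1/4, -1/5, …
Substitute x→r, Dx→(1/r')Dx; clear ⇒ L₀.
h=h₀': d/dx-closure on L₀ ⇒ L.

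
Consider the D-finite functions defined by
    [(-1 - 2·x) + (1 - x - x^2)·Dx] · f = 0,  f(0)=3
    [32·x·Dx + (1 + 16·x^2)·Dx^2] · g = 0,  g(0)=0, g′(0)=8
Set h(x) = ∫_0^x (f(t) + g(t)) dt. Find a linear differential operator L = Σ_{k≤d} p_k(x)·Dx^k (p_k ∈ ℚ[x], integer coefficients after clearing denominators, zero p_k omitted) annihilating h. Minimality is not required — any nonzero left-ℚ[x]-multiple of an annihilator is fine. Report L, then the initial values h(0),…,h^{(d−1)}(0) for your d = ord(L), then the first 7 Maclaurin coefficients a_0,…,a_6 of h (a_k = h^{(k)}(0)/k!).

f: a_k = 3, 3, 6, 9, 15, 24, 39, …
g: a_k = 0, 8, 0, -128/3, 0, 2048/5, 0, …
Weyl lclm of L_f,L_g ⇒ L₀ (ord ≤ 3).
h=∫h₀ ⇒ L = L₀·Dx.
L = (-64 + 256·x + 3904·x^2 + 6912·x^3 + 9696·x^4 + 1536·x^6)·Dx^2 + (25 + 24·x - 542·x^2 + 780·x^3 + 6800·x^4 + 6560·x^5 + 768·x^6 + 1536·x^7)·Dx^3 + (-2 - 17·x - 62·x^2 - 202·x^3 - 445·x^4 + 1136·x^5 + 576·x^6 + 256·x^7 + 256·x^8)·Dx^4  (order 4).
h: a_k = 0, 3, 11/2, 2, -101/12, 3, 1084/15, …
ICs: h(0) = 0, h′(0) = 3, h′′(0) = 11, h′′′(0) = 12.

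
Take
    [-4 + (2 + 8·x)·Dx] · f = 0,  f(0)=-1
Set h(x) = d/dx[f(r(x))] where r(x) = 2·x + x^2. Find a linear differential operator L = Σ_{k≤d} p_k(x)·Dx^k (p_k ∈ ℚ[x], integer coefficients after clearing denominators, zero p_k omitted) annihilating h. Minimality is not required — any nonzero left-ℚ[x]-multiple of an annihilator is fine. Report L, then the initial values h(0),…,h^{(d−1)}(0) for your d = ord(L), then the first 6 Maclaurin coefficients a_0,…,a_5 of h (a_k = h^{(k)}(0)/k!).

L = -3 + (-1 - 9·x - 12·x^2 - 4·x^3)·Dx  (order 1).
h: a_k = -4, 12, -72, 456, -3000, 20232, …
ICs: h(0) = -4.

f: a_k = -1, -2, 2, -4, 10, -28, …
L₀ from L_f via x↦r, Dx↦r'^{-1}Dx.
Differentiate: ansatz ord ≤ ord L₀ ⇒ L.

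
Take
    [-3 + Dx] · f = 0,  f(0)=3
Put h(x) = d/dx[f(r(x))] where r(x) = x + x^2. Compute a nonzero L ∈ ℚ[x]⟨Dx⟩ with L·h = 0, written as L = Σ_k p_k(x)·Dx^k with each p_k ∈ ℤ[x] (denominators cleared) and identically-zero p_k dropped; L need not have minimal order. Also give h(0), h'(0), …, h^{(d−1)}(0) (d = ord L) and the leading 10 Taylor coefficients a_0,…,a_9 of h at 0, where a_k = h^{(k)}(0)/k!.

f: a_k = 3, 9, 27/2, 27/2, 81/8, 243/40, 243/80, 729/560, 2187/4480, 729/4480, …
Substitute x→r, Dx→(1/r')Dx; clear ⇒ L₀.
h=h₀': d/dx-closure on L₀ ⇒ L.
L = (5 + 12·x + 12·x^2) + (-1 - 2·x)·Dx  (order 1).
h: a_k = 9, 45, 243/2, 513/2, 3483/8, 25839/40, 13527/16, 564651/560, 4940433/4480, 5034717/4480, …
ICs: h(0) = 9.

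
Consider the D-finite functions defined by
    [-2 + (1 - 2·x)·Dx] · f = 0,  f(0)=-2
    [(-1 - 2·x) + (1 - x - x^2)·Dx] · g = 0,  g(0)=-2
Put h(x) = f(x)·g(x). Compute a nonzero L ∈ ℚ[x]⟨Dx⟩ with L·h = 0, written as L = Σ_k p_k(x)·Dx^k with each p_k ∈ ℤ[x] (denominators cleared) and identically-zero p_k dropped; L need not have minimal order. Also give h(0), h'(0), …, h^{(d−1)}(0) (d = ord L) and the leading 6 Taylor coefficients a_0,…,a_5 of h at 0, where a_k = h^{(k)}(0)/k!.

f: a_k = -2, -4, -8, -16, -32, -64, …
g: a_k = -2, -2, -4, -6, -10, -16, …
f·g: L₀ = L_f ⊗_s L_g, ord ≤ 1·1.
L = (-3 + 2·x + 6·x^2) + (1 - 3·x + x^2 + 2·x^3)·Dx  (order 1).
h: a_k = 4, 12, 32, 76, 172, 376, …
ICs: h(0) = 4.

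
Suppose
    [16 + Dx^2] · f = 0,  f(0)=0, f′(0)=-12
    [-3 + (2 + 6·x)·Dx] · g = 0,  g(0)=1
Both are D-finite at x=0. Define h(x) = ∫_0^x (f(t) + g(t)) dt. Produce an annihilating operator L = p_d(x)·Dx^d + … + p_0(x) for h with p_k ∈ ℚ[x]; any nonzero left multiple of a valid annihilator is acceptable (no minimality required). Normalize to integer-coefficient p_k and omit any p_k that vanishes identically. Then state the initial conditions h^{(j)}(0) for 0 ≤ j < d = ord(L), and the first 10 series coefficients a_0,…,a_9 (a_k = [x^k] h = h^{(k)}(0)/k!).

L = (-4368 - 18432·x - 27648·x^2)·Dx + (1760 + 17568·x + 55296·x^2 + 55296·x^3)·Dx^2 + (-273 - 1152·x - 1728·x^2)·Dx^3 + (110 + 1098·x + 3456·x^2 + 3456·x^3)·Dx^4  (order 4).
h: a_k = 0, 1, -21/4, -3/8, 539/64, -81/128, -24263/7680, -2187/1024, 9675107/1720320, -312741/32768, …
ICs: h(0) = 0, h′(0) = 1, h′′(0) = -21/2, h′′′(0) = -9/4.

f: a_k = 0, -12, 0, 32, 0, -128/5, 0, 1024/105, 0, -2048/945, …
g: a_k = 1, 3/2, -9/8, 27/16, -405/128, 1701/256, -15309/1024, 72171/2048, -2814669/32768, 14073345/65536, …
L₀ := lclm(L_f,L_g); ord L₀ ≤ 2+1.
∫: right-multiply L₀ by Dx.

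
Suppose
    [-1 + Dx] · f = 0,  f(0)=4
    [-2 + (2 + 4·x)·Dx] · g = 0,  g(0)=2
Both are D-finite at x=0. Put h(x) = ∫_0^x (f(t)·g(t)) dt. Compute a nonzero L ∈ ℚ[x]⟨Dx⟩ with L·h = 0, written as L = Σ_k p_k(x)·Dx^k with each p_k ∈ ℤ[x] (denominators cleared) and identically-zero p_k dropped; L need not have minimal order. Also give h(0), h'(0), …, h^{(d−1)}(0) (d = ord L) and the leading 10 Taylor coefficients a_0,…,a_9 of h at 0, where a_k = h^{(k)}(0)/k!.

L = (-2 - 2·x)·Dx + (1 + 2·x)·Dx^2  (order 2).
h: a_k = 0, 8, 8, 8/3, 4/3, -4/15, 28/45, -244/315, 347/315, -4591/2835, …
ICs: h(0) = 0, h′(0) = 8.

f: a_k = 4, 4, 2, 2/3, 1/6, 1/30, 1/180, 1/1260, 1/10080, 1/90720, …
g: a_k = 2, 2, -1, 1, -5/4, 7/4, -21/8, 33/8, -429/64, 715/64, …
f·g: L₀ = L_f ⊗_s L_g, ord ≤ 1·1.
∫: right-multiply L₀ by Dx.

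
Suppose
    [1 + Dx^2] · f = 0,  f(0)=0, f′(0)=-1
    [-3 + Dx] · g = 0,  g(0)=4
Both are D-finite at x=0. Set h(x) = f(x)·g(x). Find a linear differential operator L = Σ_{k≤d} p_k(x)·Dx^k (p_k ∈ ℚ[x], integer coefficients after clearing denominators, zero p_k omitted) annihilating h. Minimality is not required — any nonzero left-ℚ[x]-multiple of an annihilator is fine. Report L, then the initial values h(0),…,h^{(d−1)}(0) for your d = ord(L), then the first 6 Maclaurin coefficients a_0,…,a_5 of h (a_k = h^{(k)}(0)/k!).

f: a_k = 0, -1, 0, 1/6, 0, -1/120, …
g: a_k = 4, 12, 18, 18, 27/2, 81/10, …
Product ⇒ symmetric product L₀, ord ≤ 2.
L = 10 - 6·Dx + Dx^2  (order 2).
h: a_k = 0, -4, -12, -52/3, -16, -158/15, …
ICs: h(0) = 0, h′(0) = -4.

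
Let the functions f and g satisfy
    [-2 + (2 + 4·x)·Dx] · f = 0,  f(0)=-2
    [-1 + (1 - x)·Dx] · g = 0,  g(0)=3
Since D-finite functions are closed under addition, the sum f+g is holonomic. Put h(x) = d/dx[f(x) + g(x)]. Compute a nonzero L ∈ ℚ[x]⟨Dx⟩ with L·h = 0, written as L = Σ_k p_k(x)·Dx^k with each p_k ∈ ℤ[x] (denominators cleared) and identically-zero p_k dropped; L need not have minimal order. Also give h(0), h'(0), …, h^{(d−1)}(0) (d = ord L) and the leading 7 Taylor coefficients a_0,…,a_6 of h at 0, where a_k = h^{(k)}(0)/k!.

L = (-4 - 2·x) + (-1 - 10·x - 7·x^2)·Dx + (1 + 2·x - x^2 - 2·x^3)·Dx^2  (order 2).
h: a_k = 1, 8, 6, 17, 25/4, 135/4, -63/8, …
ICs: h(0) = 1, h′(0) = 8.

f: a_k = -2, -2, 1, -1, 5/4, -7/4, 21/8, …
g: a_k = 3, 3, 3, 3, 3, 3, 3, …
L₀ := lclm(L_f,L_g); ord L₀ ≤ 1+1.
Differentiate: ansatz ord ≤ ord L₀ ⇒ L.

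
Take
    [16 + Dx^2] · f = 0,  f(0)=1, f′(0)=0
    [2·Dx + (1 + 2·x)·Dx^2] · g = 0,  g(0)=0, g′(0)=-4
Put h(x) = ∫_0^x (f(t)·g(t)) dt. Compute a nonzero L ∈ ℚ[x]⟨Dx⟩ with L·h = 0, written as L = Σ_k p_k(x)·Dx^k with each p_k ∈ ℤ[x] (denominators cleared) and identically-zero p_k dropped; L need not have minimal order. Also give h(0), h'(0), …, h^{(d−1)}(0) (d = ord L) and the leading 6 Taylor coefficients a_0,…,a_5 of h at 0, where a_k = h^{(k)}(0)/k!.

L = (2688 + 27648·x + 93184·x^2 + 131072·x^3 + 65536·x^4)·Dx + (896 + 5888·x + 12288·x^2 + 8192·x^3)·Dx^2 + (408 + 3712·x + 11904·x^2 + 16384·x^3 + 8192·x^4)·Dx^3 + (56 + 368·x + 768·x^2 + 512·x^3)·Dx^4 + (15 + 124·x + 380·x^2 + 512·x^3 + 256·x^4)·Dx^5  (order 5).
h: a_k = 0, 0, -2, 4/3, 20/3, -24/5, …
ICs: h(0) = 0, h′(0) = 0, h′′(0) = -4, h′′′(0) = 8, h′′′′(0) = 160.

f: a_k = 1, 0, -8, 0, 32/3, 0, …
g: a_k = 0, -4, 4, -16/3, 8, -64/5, …
h₀=f·g: eliminate ⇒ L₀, order ≤ 2·2.
∫: right-multiply L₀ by Dx.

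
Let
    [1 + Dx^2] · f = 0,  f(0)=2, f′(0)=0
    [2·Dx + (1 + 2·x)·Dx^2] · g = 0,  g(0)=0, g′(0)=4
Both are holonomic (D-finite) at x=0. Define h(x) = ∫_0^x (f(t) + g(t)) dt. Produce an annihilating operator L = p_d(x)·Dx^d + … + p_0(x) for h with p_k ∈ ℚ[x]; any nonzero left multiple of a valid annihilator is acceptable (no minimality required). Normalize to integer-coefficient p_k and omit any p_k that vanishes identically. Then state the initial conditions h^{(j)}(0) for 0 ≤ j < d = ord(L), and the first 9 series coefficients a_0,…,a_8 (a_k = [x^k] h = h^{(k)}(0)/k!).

L = (50 + 8·x + 8·x^2)·Dx^2 + (9 + 22·x + 12·x^2 + 8·x^3)·Dx^3 + (50 + 8·x + 8·x^2)·Dx^4 + (9 + 22·x + 12·x^2 + 8·x^3)·Dx^5  (order 5).
h: a_k = 0, 2, 2, -5/3, 4/3, -19/12, 32/15, -7681/2520, 32/7, …
ICs: h(0) = 0, h′(0) = 2, h′′(0) = 4, h′′′(0) = -10, h′′′′(0) = 32.

f: a_k = 2, 0, -1, 0, 1/12, 0, -1/360, 0, 1/20160, …
g: a_k = 0, 4, -4, 16/3, -8, 64/5, -64/3, 256/7, -64, …
L₀ := lclm(L_f,L_g); ord L₀ ≤ 2+2.
h=∫h₀ ⇒ L = L₀·Dx.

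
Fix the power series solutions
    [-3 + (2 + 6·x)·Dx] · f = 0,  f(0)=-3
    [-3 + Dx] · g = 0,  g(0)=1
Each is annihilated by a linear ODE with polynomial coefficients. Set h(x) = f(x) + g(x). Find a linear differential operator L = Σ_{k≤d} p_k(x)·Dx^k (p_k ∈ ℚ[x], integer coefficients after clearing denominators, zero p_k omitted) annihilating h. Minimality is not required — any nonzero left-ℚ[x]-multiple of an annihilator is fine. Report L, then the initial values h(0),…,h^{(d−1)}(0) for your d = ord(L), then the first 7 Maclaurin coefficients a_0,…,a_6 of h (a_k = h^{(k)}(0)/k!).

L = (27 + 54·x) + (-15 - 72·x - 108·x^2)·Dx + (2 + 18·x + 36·x^2)·Dx^2  (order 2).
h: a_k = -2, -3/2, 63/8, -9/16, 1647/128, -22923/1280, 234819/5120, …
ICs: h(0) = -2, h′(0) = -3/2.

f: a_k = -3, -9/2, 27/8, -81/16, 1215/128, -5103/256, 45927/1024, …
g: a_k = 1, 3, 9/2, 9/2, 27/8, 81/40, 81/80, …
Weyl lclm of L_f,L_g ⇒ L₀ (ord ≤ 2).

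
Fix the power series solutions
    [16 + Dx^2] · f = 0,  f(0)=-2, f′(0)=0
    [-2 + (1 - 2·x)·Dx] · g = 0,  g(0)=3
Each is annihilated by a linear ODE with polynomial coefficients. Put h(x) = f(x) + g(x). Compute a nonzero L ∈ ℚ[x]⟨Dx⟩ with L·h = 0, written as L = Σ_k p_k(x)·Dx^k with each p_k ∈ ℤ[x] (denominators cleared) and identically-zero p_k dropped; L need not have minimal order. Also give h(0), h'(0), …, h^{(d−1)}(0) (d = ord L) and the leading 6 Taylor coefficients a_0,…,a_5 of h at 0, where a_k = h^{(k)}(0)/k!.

L = (-160 + 256·x - 256·x^2) + (48 - 224·x + 384·x^2 - 256·x^3)·Dx + (-10 + 16·x - 16·x^2)·Dx^2 + (3 - 14·x + 24·x^2 - 16·x^3)·Dx^3  (order 3).
h: a_k = 1, 6, 28, 24, 80/3, 96, …
ICs: h(0) = 1, h′(0) = 6, h′′(0) = 56.

f: a_k = -2, 0, 16, 0, -64/3, 0, …
g: a_k = 3, 6, 12, 24, 48, 96, …
Weyl lclm of L_f,L_g ⇒ L₀ (ord ≤ 3).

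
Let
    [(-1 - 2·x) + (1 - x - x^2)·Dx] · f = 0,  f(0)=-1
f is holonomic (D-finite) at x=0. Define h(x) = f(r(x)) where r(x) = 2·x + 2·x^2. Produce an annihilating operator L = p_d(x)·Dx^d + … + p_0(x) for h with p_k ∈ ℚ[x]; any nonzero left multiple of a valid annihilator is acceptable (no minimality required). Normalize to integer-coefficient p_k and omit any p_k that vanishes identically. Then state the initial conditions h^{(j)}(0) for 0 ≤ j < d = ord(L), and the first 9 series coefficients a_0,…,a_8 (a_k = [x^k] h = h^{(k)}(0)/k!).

L = (2 + 12·x + 24·x^2 + 16·x^3) + (-1 + 2·x + 6·x^2 + 8·x^3 + 4·x^4)·Dx  (order 1).
h: a_k = -1, -2, -10, -40, -160, -648, -2616, -10560, -42640, …
ICs: h(0) = -1.

f: a_k = -1, -1, -2, -3, -5, -8, -13, -21, -34, …
h₀=f(r): pull back L_f along r ⇒ L₀.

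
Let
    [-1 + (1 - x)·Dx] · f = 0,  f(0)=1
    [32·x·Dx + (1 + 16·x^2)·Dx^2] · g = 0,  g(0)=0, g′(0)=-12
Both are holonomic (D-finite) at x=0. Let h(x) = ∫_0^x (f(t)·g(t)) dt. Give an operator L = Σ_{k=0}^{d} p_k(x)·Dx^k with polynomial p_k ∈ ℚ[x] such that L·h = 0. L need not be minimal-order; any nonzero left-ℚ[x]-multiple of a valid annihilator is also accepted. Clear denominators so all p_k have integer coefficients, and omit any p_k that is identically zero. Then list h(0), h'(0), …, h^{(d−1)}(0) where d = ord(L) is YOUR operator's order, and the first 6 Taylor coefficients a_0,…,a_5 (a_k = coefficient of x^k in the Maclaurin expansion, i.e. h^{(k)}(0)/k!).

f: a_k = 1, 1, 1, 1, 1, 1, …
g: a_k = 0, -12, 0, 64, 0, -3072/5, …
Sym-product of L_f,L_g gives L₀ (≤ ord 2).
∫: right-multiply L₀ by Dx.
L = 32·x·Dx + (2 - 32·x + 64·x^2)·Dx^2 + (-1 + x - 16·x^2 + 16·x^3)·Dx^3  (order 3).
h: a_k = 0, 0, -6, -4, 13, 52/5, …
ICs: h(0) = 0, h′(0) = 0, h′′(0) = -12.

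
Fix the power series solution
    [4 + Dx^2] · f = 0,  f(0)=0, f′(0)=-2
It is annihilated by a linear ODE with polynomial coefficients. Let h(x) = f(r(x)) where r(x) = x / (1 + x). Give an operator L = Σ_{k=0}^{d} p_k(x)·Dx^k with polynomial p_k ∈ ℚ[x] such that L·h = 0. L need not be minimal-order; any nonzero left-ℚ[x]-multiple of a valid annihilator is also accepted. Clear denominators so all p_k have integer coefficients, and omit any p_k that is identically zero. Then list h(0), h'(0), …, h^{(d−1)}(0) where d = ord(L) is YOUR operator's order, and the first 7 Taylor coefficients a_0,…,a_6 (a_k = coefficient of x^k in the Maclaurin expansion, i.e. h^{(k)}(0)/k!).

L = 4 + (2 + 6·x + 6·x^2 + 2·x^3)·Dx + (1 + 4·x + 6·x^2 + 4·x^3 + x^4)·Dx^2  (order 2).
h: a_k = 0, -2, 2, -2/3, -2, 86/15, -10, …
ICs: h(0) = 0, h′(0) = -2.

f: a_k = 0, -2, 0, 4/3, 0, -4/15, 0, …
L₀ from L_f via x↦r, Dx↦r'^{-1}Dx.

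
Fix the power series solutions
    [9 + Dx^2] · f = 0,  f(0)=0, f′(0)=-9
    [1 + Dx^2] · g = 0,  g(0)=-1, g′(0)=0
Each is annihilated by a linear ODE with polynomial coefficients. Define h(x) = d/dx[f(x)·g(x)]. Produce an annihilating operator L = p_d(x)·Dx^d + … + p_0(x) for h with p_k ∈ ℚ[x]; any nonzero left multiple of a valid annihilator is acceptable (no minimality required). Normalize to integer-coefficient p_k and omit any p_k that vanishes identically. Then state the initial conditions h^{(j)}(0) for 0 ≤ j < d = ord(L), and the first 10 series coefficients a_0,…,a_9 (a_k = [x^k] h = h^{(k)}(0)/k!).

L = 64 + 20·Dx^2 + Dx^4  (order 4).
h: a_k = 9, 0, -54, 0, 66, 0, -172/5, 0, 342/35, 0, …
ICs: h(0) = 9, h′(0) = 0, h′′(0) = -108, h′′′(0) = 0.

f: a_k = 0, -9, 0, 27/2, 0, -243/40, 0, 729/560, 0, -729/4480, …
g: a_k = -1, 0, 1/2, 0, -1/24, 0, 1/720, 0, -1/40320, 0, …
f·g: L₀ = L_f ⊗_s L_g, ord ≤ 2·2.
h=h₀': d/dx-closure on L₀ ⇒ L.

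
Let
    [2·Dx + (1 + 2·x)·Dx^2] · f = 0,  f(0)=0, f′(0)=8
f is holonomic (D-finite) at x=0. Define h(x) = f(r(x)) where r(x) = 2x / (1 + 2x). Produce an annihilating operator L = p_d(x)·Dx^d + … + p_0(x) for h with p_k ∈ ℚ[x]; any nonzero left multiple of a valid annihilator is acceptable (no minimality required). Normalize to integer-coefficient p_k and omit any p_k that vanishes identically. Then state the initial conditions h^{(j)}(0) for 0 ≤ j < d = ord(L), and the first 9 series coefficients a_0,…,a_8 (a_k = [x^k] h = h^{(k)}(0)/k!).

f: a_k = 0, 8, -8, 32/3, -16, 128/5, -128/3, 512/7, -128, …
Substitute x→r, Dx→(1/r')Dx; clear ⇒ L₀.
L = (8 + 24·x)·Dx + (1 + 8·x + 12·x^2)·Dx^2  (order 2).
h: a_k = 0, 16, -64, 832/3, -1280, 30976/5, -93184/3, 1119232/7, -839680, …
ICs: h(0) = 0, h′(0) = 16.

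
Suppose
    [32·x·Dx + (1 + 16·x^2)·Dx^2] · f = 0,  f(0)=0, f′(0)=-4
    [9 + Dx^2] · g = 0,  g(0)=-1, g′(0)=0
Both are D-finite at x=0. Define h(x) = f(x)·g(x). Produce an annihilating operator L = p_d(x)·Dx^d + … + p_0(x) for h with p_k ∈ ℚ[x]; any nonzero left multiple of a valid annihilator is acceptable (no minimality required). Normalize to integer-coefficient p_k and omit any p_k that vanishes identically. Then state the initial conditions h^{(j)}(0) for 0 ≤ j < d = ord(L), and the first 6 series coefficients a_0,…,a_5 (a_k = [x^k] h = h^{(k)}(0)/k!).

L = (16425 + 696384·x^2 + 2778624·x^4 + 11943936·x^6 + 47775744·x^8) + (23616·x + 543744·x^3 + 3981312·x^5 + 21233664·x^7)·Dx + (2050 + 87168·x^2 + 470016·x^4 + 2654208·x^6 + 10616832·x^8)·Dx^2 + (2624·x + 60416·x^3 + 442368·x^5 + 2359296·x^7)·Dx^3 + (25 + 1088·x^2 + 17920·x^4 + 147456·x^6 + 589824·x^8)·Dx^4  (order 4).
h: a_k = 0, 4, 0, -118/3, 0, 3143/10, …
ICs: h(0) = 0, h′(0) = 4, h′′(0) = 0, h′′′(0) = -236.

f: a_k = 0, -4, 0, 64/3, 0, -1024/5, …
g: a_k = -1, 0, 9/2, 0, -27/8, 0, …
f·g: L₀ = L_f ⊗_s L_g, ord ≤ 2·2.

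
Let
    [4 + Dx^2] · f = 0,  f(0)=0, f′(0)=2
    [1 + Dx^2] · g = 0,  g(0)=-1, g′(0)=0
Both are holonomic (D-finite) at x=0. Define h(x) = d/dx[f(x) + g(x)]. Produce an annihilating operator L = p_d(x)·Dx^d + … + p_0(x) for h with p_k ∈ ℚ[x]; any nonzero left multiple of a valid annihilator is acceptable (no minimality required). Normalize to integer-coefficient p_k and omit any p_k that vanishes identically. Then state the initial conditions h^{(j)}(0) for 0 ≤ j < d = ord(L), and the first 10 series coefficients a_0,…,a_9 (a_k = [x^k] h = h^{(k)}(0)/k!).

f: a_k = 0, 2, 0, -4/3, 0, 4/15, 0, -8/315, 0, 4/2835, …
g: a_k = -1, 0, 1/2, 0, -1/24, 0, 1/720, 0, -1/40320, 0, …
Sum ⇒ L₀ = lclm(L_f,L_g) in ℚ(x)⟨Dx⟩.
Derive L from L₀ (diff closure).
L = 4 + 5·Dx^2 + Dx^4  (order 4).
h: a_k = 2, 1, -4, -1/6, 4/3, 1/120, -8/45, -1/5040, 4/315, 1/362880, …
ICs: h(0) = 2, h′(0) = 1, h′′(0) = -8, h′′′(0) = -1.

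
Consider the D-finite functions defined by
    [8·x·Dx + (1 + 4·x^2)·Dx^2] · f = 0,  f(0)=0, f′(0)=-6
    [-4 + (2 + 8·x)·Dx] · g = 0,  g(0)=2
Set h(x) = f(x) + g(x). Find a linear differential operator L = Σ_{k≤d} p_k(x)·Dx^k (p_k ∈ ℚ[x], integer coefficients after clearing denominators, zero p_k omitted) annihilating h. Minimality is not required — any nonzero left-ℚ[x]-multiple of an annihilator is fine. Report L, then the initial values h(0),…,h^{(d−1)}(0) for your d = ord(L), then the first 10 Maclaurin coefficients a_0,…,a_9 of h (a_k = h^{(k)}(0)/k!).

L = (-8 - 80·x + 96·x^2 + 192·x^3)·Dx + (-10 - 32·x - 64·x^2 + 384·x^3 + 672·x^4)·Dx^2 + (-1 + 24·x^2 + 48·x^3 + 112·x^4 + 192·x^5)·Dx^3  (order 3).
h: a_k = 2, -2, -4, 16, -20, 184/5, -168, 4080/7, -1716, 16648/3, …
ICs: h(0) = 2, h′(0) = -2, h′′(0) = -8.

f: a_k = 0, -6, 0, 8, 0, -96/5, 0, 384/7, 0, -512/3, …
g: a_k = 2, 4, -4, 8, -20, 56, -168, 528, -1716, 5720, …
Sum ⇒ L₀ = lclm(L_f,L_g) in ℚ(x)⟨Dx⟩.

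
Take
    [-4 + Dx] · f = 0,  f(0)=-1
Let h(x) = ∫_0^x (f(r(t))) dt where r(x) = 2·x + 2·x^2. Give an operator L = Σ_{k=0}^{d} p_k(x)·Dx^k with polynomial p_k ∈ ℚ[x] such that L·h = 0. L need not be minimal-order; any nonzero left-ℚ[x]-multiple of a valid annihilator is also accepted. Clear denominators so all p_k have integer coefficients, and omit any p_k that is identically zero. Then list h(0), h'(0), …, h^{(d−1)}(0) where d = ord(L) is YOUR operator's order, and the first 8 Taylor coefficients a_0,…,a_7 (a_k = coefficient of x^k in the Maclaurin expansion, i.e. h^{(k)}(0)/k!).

L = (-8 - 16·x)·Dx + Dx^2  (order 2).
h: a_k = 0, -1, -4, -40/3, -112/3, -1376/15, -9088/45, -127744/315, …
ICs: h(0) = 0, h′(0) = -1.

f: a_k = -1, -4, -8, -32/3, -32/3, -128/15, -256/45, -1024/315, …
h₀=f(r): pull back L_f along r ⇒ L₀.
∫: right-multiply L₀ by Dx.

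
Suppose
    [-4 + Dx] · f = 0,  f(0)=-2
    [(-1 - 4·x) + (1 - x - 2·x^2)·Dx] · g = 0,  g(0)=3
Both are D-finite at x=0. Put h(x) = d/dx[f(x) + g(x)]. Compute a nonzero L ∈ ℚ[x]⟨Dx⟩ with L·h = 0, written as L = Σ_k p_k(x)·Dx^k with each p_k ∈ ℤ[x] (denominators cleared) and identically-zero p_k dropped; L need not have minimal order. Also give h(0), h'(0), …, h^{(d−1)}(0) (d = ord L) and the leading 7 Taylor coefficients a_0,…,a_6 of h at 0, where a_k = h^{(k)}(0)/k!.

f: a_k = -2, -8, -16, -64/3, -64/3, -256/15, -512/45, …
g: a_k = 3, 3, 9, 15, 33, 63, 129, …
L₀ := lclm(L_f,L_g); ord L₀ ≤ 1+1.
h=h₀': d/dx-closure on L₀ ⇒ L.
L = (12 + 240·x + 288·x^2 + 768·x^3 + 384·x^4) + (-7 - 56·x - 160·x^2 - 160·x^3 + 160·x^4 + 128·x^5)·Dx + (1 - x + 22·x^2 - 8·x^3 - 64·x^4 - 32·x^5)·Dx^2  (order 2).
h: a_k = -5, -14, -19, 140/3, 689/3, 10586/15, 78277/45, …
ICs: h(0) = -5, h′(0) = -14.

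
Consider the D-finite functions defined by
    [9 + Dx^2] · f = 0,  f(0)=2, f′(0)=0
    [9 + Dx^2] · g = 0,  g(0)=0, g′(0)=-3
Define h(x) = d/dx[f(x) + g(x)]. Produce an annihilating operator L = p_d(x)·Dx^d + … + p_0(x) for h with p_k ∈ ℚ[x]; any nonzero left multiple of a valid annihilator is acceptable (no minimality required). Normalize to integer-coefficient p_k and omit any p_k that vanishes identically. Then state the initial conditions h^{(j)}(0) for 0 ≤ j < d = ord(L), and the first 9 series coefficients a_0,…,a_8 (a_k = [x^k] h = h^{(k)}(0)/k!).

L = 9 + Dx^2  (order 2).
h: a_k = -3, -18, 27/2, 27, -81/8, -243/20, 243/80, 729/280, -2187/4480, …
ICs: h(0) = -3, h′(0) = -18.

f: a_k = 2, 0, -9, 0, 27/4, 0, -81/40, 0, 729/2240, …
g: a_k = 0, -3, 0, 9/2, 0, -81/40, 0, 243/560, 0, …
L₀ := lclm(L_f,L_g); ord L₀ ≤ 2+2.
Derive L from L₀ (diff closure).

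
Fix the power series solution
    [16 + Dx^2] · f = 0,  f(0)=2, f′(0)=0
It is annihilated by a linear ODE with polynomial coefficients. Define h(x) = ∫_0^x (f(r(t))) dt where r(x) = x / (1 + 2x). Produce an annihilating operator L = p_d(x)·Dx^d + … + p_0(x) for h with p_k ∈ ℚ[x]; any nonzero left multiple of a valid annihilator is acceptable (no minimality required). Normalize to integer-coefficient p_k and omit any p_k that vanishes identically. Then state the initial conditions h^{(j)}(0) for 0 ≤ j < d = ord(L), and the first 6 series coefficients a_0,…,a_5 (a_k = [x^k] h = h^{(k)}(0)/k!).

f: a_k = 2, 0, -16, 0, 64/3, 0, …
f∘r: x↦r, Dx↦Dx/r' in L_f ⇒ L₀.
Integrate: L := L₀·Dx.
L = 16·Dx + (4 + 24·x + 48·x^2 + 32·x^3)·Dx^2 + (1 + 8·x + 24·x^2 + 32·x^3 + 16·x^4)·Dx^3  (order 3).
h: a_k = 0, 2, 0, -16/3, 16, -512/15, …
ICs: h(0) = 0, h′(0) = 2, h′′(0) = 0.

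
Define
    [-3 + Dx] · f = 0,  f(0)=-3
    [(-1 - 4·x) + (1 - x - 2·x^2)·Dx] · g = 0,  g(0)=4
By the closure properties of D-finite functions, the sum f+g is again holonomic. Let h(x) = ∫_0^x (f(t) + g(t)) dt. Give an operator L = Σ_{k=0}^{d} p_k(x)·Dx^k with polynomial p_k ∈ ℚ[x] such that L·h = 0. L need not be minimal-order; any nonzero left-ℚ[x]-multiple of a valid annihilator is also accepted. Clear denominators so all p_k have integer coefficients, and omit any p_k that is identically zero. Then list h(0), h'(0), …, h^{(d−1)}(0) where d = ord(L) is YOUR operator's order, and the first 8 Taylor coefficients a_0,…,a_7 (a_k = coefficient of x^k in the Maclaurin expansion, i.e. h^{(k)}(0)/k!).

f: a_k = -3, -9, -27/2, -27/2, -81/8, -243/40, -243/80, -729/560, …
g: a_k = 4, 4, 12, 20, 44, 84, 172, 340, …
h₀=f+g: left-lcm gives L₀, ord ≤ 2.
h=∫₀ˣh₀: take L = L₀·Dx.
L = (9 + 9·x + 126·x^2 + 72·x^3)·Dx + (3 - 30·x - 51·x^2 + 36·x^3 + 36·x^4)·Dx^2 + (-2 + 9·x + 3·x^2 - 20·x^3 - 12·x^4)·Dx^3  (order 3).
h: a_k = 0, 1, -5/2, -1/2, 13/8, 271/40, 1039/80, 1931/80, …
ICs: h(0) = 0, h′(0) = 1, h′′(0) = -5.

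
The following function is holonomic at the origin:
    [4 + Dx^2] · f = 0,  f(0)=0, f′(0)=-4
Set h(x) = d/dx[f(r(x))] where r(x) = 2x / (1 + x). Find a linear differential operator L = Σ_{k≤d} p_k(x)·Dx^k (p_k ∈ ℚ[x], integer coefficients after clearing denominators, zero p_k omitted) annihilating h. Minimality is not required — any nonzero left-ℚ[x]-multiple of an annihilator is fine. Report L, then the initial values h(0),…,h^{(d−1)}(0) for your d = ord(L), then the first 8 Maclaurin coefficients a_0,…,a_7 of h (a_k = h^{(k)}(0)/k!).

L = (22 + 12·x + 6·x^2) + (6 + 18·x + 18·x^2 + 6·x^3)·Dx + (1 + 4·x + 6·x^2 + 4·x^3 + x^4)·Dx^2  (order 2).
h: a_k = -8, 16, 40, -224, 1544/3, -720, 19688/45, 40256/45, …
ICs: h(0) = -8, h′(0) = 16.

f: a_k = 0, -4, 0, 8/3, 0, -8/15, 0, 16/315, …
Substitute x→r, Dx→(1/r')Dx; clear ⇒ L₀.
h₀' ⇒ L via d/dx closure of L₀.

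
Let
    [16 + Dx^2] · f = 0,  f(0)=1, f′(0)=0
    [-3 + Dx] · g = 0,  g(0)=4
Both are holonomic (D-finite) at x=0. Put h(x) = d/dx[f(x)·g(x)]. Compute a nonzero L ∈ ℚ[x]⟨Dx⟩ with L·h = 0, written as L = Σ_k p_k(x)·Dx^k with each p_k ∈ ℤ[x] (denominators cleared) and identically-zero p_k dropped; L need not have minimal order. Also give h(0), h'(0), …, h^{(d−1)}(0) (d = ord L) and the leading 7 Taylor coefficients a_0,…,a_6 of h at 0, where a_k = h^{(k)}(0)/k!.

L = 25 - 6·Dx + Dx^2  (order 2).
h: a_k = 12, -28, -234, -1054/3, -79/2, 11753/30, 25481/60, …
ICs: h(0) = 12, h′(0) = -28.

f: a_k = 1, 0, -8, 0, 32/3, 0, -256/45, …
g: a_k = 4, 12, 18, 18, 27/2, 81/10, 81/20, …
f·g: L₀ = L_f ⊗_s L_g, ord ≤ 2·1.
h₀' ⇒ L via d/dx closure of L₀.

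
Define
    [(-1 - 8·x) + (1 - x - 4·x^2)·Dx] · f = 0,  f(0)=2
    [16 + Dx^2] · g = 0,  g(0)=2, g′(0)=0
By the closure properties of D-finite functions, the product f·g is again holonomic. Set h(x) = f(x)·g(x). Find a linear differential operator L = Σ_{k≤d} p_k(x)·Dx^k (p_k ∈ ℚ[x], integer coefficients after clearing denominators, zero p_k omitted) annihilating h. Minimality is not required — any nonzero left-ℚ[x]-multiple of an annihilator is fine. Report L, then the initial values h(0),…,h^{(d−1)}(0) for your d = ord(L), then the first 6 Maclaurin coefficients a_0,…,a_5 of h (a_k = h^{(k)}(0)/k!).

L = (-8 + 16·x + 64·x^2) + (2 + 16·x)·Dx + (-1 + x + 4·x^2)·Dx^2  (order 2).
h: a_k = 4, 4, -12, 4, -4/3, 44/3, …
ICs: h(0) = 4, h′(0) = 4.

f: a_k = 2, 2, 10, 18, 58, 130, …
g: a_k = 2, 0, -16, 0, 64/3, 0, …
h₀=f·g: eliminate ⇒ L₀, order ≤ 1·2.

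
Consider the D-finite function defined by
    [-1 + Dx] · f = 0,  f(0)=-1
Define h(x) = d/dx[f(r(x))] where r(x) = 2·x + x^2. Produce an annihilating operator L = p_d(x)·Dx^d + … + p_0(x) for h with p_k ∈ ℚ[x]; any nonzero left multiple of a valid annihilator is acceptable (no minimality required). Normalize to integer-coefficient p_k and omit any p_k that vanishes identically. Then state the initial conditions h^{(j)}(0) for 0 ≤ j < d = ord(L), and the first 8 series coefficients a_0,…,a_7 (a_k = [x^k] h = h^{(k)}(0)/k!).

f: a_k = -1, -1, -1/2, -1/6, -1/24, -1/120, -1/720, -1/5040, …
Substitute x→r, Dx→(1/r')Dx; clear ⇒ L₀.
Derive L from L₀ (diff closure).
L = (3 + 4·x + 2·x^2) + (-1 - x)·Dx  (order 1).
h: a_k = -2, -6, -10, -38/3, -13, -173/15, -407/45, -45/7, …
ICs: h(0) = -2.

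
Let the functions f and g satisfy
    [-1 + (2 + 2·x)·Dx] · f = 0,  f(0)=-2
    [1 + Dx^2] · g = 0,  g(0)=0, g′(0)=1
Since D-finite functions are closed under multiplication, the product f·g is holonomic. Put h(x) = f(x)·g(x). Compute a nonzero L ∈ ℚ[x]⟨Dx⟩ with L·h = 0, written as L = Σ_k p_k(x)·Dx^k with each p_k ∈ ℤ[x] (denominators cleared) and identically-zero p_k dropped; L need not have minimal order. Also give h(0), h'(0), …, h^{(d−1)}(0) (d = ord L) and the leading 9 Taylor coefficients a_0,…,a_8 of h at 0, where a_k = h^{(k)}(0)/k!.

L = (7 + 8·x + 4·x^2) + (-4 - 4·x)·Dx + (4 + 8·x + 4·x^2)·Dx^2  (order 2).
h: a_k = 0, -2, -1, 7/12, 1/24, 19/960, -27/640, 983/32256, -7727/322560, …
ICs: h(0) = 0, h′(0) = -2.

f: a_k = -2, -1, 1/4, -1/8, 5/64, -7/128, 21/512, -33/1024, 429/16384, …
g: a_k = 0, 1, 0, -1/6, 0, 1/120, 0, -1/5040, 0, …
f·g: L₀ = L_f ⊗_s L_g, ord ≤ 1·2.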